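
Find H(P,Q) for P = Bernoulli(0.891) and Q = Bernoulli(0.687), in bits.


H(P,Q) = -p*log2(q) - (1-p)*log2(1-q). -0.891*log2(0.687) = 0.482582; -0.109*log2(0.313) = 0.182658. H(P,Q) = 0.482582 + 0.182658 = 0.6652

0.6652 bits


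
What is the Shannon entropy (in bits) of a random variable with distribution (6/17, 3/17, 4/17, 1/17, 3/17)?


H = -sum(p_i * log2(p_i)). Terms: -(6/17)*log2(6/17) = 0.530294; -(3/17)*log2(3/17) = 0.441618; -(4/17)*log2(4/17) = 0.491168; -(1/17)*log2(1/17) = 0.240439; -(3/17)*log2(3/17) = 0.441618. H = 0.530294 + 0.441618 + 0.491168 + 0.240439 + 0.441618 = 2.1451

2.1451 bits


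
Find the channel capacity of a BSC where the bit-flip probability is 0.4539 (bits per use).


H(p) = -p*log2(p) - (1-p)*log2(1-p) = -0.4539*log2(0.4539) - 0.5461*log2(0.5461) = 0.517243 + 0.476616 = 0.9939. C = 1 - H(p) = 1 - 0.9939 = 0.0061

0.0061 bits


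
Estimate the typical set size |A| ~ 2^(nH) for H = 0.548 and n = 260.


log2|A_typical| = nH = 260 * 0.548 = 142.48, so |A_typical| ~ 2^142.48 = 7.776e+42

7.776e+42


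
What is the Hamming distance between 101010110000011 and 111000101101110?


Count differing positions: . ^ . . ^ . . ^ ^ ^ . ^ ^ . ^ = 8 differences

8


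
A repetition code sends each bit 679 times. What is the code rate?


Rate = k/n = 1/679

1/679


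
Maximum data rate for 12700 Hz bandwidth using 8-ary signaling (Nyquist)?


Rate = 2 * B * log2(M) = 2 * 12700 * 3.0 = 76200.0

76200.0 bps


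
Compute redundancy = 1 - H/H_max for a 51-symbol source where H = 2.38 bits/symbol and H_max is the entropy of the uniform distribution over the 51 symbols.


H_max = log2(K) = log2(51) = 5.6724 bits/symbol. Redundancy = 1 - H/H_max = 1 - 2.38/5.6724 = 1 - 0.4196 = 0.5804

0.5804


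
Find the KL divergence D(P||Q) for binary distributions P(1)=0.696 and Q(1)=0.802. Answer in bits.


KL = p*log2(p/q) + (1-p)*log2((1-p)/(1-q)) = 0.696*log2(0.696/0.802) + 0.304*log2(0.304/0.198) = 0.0457

0.0457 bits


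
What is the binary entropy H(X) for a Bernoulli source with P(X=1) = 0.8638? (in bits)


H = -p*log2(p) - (1-p)*log2(1-p). -0.8638*log2(0.8638) = 0.182461; -0.1362*log2(0.1362) = 0.391739. H = 0.182461 + 0.391739 = 0.5742

0.5742 bits


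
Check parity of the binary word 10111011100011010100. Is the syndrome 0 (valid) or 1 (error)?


Syndrome = XOR of all bits = 1 XOR 0 XOR 1 XOR 1 XOR 1 XOR 0 XOR 1 XOR 1 XOR 1 XOR 0 XOR 0 XOR 0 XOR 1 XOR 1 XOR 0 XOR 1 XOR 0 XOR 1 XOR 0 XOR 0 = 1

1


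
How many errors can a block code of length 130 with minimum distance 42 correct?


Correction capability = floor((d-1)/2) = floor((42-1)/2) = 20

20 errors


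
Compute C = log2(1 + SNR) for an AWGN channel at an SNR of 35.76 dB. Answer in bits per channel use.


SNR_linear = 10^(35.76/10) = 3767.038; C = log2(1 + SNR_linear) = log2(1 + 3767.038) = 11.8796

11.8796 bits/channel use


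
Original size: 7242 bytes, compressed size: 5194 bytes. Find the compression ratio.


Ratio = original / compressed = 7242 / 5194 = 1.3943

1.3943


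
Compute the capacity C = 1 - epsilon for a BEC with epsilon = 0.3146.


C = 1 - epsilon = 1 - 0.3146 = 0.6854

0.6854 bits


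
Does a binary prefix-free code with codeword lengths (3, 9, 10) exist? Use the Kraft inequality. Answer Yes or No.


Kraft sum = sum(2^(-l_i)) = 0.1279, need <= 1. Result: satisfied (a binary prefix-free code with these lengths exists)

Yes


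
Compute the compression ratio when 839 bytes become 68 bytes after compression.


Ratio = original / compressed = 839 / 68 = 12.3382

12.3382


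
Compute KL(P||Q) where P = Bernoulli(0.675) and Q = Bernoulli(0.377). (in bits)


KL = p*log2(p/q) + (1-p)*log2((1-p)/(1-q)) = 0.675*log2(0.675/0.377) + 0.325*log2(0.325/0.623) = 0.2621

0.2621 bits


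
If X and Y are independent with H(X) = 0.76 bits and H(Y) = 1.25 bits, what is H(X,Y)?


For independent variables, H(X,Y) = H(X) + H(Y) = 0.76 + 1.25 = 2.01

2.01 bits


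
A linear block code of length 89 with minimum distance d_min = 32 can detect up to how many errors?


Detection capability = d_min - 1 = 32 - 1 = 31

31 errors


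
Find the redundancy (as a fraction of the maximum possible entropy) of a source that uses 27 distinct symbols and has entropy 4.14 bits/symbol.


H_max = log2(K) = log2(27) = 4.7549 bits/symbol. Redundancy = 1 - H/H_max = 1 - 4.14/4.7549 = 1 - 0.8707 = 0.1293

0.1293


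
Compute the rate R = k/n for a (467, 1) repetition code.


Rate = k/n = 1/467

1/467


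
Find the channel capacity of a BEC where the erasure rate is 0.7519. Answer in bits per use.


C = 1 - epsilon = 1 - 0.7519 = 0.2481

0.2481 bits


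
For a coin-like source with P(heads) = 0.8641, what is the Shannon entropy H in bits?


H = -p*log2(p) - (1-p)*log2(1-p). -0.8641*log2(0.8641) = 0.182092; -0.1359*log2(0.1359) = 0.391308. H = 0.182092 + 0.391308 = 0.5734

0.5734 bits


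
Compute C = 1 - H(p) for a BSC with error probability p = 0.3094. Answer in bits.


H(p) = -p*log2(p) - (1-p)*log2(1-p) = -0.3094*log2(0.3094) - 0.6906*log2(0.6906) = 0.523646 + 0.368834 = 0.8925. C = 1 - H(p) = 1 - 0.8925 = 0.1075

0.1075 bits


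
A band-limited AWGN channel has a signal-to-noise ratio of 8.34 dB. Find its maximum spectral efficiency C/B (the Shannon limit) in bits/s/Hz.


SNR_linear = 10^(8.34/10) = 6.8234; C/B = log2(1 + SNR_linear) = log2(1 + 6.8234) = 2.9678

2.9678 bits/s/Hz


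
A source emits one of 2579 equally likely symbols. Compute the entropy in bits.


H = log2(n) = log2(2579) = 11.3326

11.3326 bits


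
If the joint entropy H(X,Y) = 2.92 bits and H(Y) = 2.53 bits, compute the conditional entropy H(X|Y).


H(X|Y) = H(X,Y) - H(Y) = 2.92 - 2.53 = 0.39

0.39 bits


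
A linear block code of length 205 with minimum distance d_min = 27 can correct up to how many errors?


Correction capability = floor((d-1)/2) = floor((27-1)/2) = 13

13 errors


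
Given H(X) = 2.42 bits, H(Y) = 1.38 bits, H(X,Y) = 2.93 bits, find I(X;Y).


I(X;Y) = H(X) + H(Y) - H(X,Y) = 2.42 + 1.38 - 2.93 = 0.87

0.87 bits


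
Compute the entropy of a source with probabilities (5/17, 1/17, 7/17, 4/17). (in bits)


H = -sum(p_i * log2(p_i)). Terms: -(5/17)*log2(5/17) = 0.519275; -(1/17)*log2(1/17) = 0.240439; -(7/17)*log2(7/17) = 0.527103; -(4/17)*log2(4/17) = 0.491168. H = 0.519275 + 0.240439 + 0.527103 + 0.491168 = 1.778

1.778 bits


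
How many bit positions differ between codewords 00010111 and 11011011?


Count differing positions: ^ ^ . . ^ ^ . . = 4 differences

4


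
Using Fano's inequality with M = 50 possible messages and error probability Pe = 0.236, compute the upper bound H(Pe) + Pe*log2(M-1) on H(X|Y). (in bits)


H(Pe) = -Pe*log2(Pe) - (1-Pe)*log2(1-Pe) = -0.236*log2(0.236) - 0.764*log2(0.764) = 0.491621 + 0.296704 = 0.7883. Pe*log2(M-1) = 0.236*log2(49) = 1.325072. Bound = H(Pe) + Pe*log2(M-1) = 0.491621 + 0.296704 + 1.325072 = 2.1134

2.1134 bits


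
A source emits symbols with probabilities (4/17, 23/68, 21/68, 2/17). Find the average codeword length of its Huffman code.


Huffman construction (repeatedly merge the two least-probable nodes; each merge adds 1 bit to every symbol beneath it): 2/17 + 4/17 = 6/17; 21/68 + 23/68 = 11/17; 6/17 + 11/17 = 1. Resulting codeword lengths (in the order the probabilities were given): (2, 2, 2, 2). L_avg = sum(p_i * l_i) = 4/17*2 + 23/68*2 + 21/68*2 + 2/17*2 = 2

2.0 bits


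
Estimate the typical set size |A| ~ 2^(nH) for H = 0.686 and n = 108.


log2|A_typical| = nH = 108 * 0.686 = 74.088, so |A_typical| ~ 2^74.088 = 2.008e+22

2.008e+22


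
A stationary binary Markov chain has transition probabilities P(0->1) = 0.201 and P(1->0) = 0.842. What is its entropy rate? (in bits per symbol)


Stationary distribution: pi_0 = p10/(p01+p10) = 0.8073, pi_1 = 0.1927. Entropy rate H' = pi_0*H(p01) + pi_1*H(p10) = 0.8073*0.7239 + 0.1927*0.6295 = 0.7057

0.7057 bits/symbol


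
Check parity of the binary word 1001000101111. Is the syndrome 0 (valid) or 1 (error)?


Syndrome = XOR of all bits = 1 XOR 0 XOR 0 XOR 1 XOR 0 XOR 0 XOR 0 XOR 1 XOR 0 XOR 1 XOR 1 XOR 1 XOR 1 = 1

1


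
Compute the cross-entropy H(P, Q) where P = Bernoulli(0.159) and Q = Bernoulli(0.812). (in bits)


H(P,Q) = -p*log2(q) - (1-p)*log2(1-q). -0.159*log2(0.812) = 0.047771; -0.841*log2(0.188) = 2.027815. H(P,Q) = 0.047771 + 2.027815 = 2.0756

2.0756 bits


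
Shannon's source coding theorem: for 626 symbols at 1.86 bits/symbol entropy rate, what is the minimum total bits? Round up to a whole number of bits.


Minimum bits >= n * H = 626 * 1.86 = 1164.36, rounded up to a whole number of bits = 1165

1165 bits


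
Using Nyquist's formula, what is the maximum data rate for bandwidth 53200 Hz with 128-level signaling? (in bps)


Rate = 2 * B * log2(M) = 2 * 53200 * 7.0 = 744800.0

744800.0 bps


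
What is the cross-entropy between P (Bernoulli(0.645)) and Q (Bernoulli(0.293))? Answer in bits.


H(P,Q) = -p*log2(q) - (1-p)*log2(1-q). -0.645*log2(0.293) = 1.142313; -0.355*log2(0.707) = 0.177577. H(P,Q) = 1.142313 + 0.177577 = 1.3199

1.3199 bits


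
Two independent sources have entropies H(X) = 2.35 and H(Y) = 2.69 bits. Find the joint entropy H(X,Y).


For independent variables, H(X,Y) = H(X) + H(Y) = 2.35 + 2.69 = 5.04

5.04 bits


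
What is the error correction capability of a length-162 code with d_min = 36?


Correction capability = floor((d-1)/2) = floor((36-1)/2) = 17

17 errors


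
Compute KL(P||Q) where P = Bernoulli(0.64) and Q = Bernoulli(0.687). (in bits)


KL = p*log2(p/q) + (1-p)*log2((1-p)/(1-q)) = 0.64*log2(0.64/0.687) + 0.36*log2(0.36/0.313) = 0.0072

0.0072 bits


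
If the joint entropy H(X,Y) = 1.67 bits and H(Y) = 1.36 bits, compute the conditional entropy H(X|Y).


H(X|Y) = H(X,Y) - H(Y) = 1.67 - 1.36 = 0.31

0.31 bits


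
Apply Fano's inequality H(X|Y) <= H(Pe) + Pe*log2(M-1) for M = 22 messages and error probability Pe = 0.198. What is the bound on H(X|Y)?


H(Pe) = -Pe*log2(Pe) - (1-Pe)*log2(1-Pe) = -0.198*log2(0.198) - 0.802*log2(0.802) = 0.462613 + 0.255297 = 0.7179. Pe*log2(M-1) = 0.198*log2(21) = 0.869679. Bound = H(Pe) + Pe*log2(M-1) = 0.462613 + 0.255297 + 0.869679 = 1.5876

1.5876 bits


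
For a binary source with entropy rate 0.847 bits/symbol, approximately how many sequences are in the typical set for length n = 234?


log2|A_typical| = nH = 234 * 0.847 = 198.198, so |A_typical| ~ 2^198.198 = 4.608e+59

4.608e+59


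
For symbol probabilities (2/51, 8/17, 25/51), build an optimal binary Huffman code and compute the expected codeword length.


Huffman construction (repeatedly merge the two least-probable nodes; each merge adds 1 bit to every symbol beneath it): 2/51 + 8/17 = 26/51; 25/51 + 26/51 = 1. Resulting codeword lengths (in the order the probabilities were given): (2, 2, 1). L_avg = sum(p_i * l_i) = 2/51*2 + 8/17*2 + 25/51*1 = 77/51 = 1.5098

1.5098 bits


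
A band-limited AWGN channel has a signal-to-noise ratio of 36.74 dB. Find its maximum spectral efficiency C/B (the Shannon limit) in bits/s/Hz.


SNR_linear = 10^(36.74/10) = 4720.6304; C/B = log2(1 + SNR_linear) = log2(1 + 4720.6304) = 12.2051

12.2051 bits/s/Hz


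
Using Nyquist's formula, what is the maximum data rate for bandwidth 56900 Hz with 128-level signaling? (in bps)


Rate = 2 * B * log2(M) = 2 * 56900 * 7.0 = 796600.0

796600.0 bps


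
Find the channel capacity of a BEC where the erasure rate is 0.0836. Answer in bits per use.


C = 1 - epsilon = 1 - 0.0836 = 0.9164

0.9164 bits


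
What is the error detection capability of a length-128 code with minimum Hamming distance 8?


Detection capability = d_min - 1 = 8 - 1 = 7

7 errors


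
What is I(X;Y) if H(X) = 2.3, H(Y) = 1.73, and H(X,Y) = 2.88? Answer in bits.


I(X;Y) = H(X) + H(Y) - H(X,Y) = 2.3 + 1.73 - 2.88 = 1.15

1.15 bits


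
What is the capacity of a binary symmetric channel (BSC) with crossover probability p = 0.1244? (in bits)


H(p) = -p*log2(p) - (1-p)*log2(1-p) = -0.1244*log2(0.1244) - 0.8756*log2(0.8756) = 0.374064 + 0.167814 = 0.5419. C = 1 - H(p) = 1 - 0.5419 = 0.4581

0.4581 bits


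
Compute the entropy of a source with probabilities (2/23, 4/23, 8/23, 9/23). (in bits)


H = -sum(p_i * log2(p_i)). Terms: -(2/23)*log2(2/23) = 0.306397; -(4/23)*log2(4/23) = 0.438880; -(8/23)*log2(8/23) = 0.529935; -(9/23)*log2(9/23) = 0.529684. H = 0.306397 + 0.438880 + 0.529935 + 0.529684 = 1.8049

1.8049 bits


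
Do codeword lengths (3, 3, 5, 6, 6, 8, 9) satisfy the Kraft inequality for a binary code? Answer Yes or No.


Kraft sum = sum(2^(-l_i)) = 0.3184, need <= 1. Result: satisfied (a binary prefix-free code with these lengths exists)

Yes


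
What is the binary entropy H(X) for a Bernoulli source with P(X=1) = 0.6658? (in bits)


H = -p*log2(p) - (1-p)*log2(1-p). -0.6658*log2(0.6658) = 0.390718; -0.3342*log2(0.3342) = 0.528443. H = 0.390718 + 0.528443 = 0.9192

0.9192 bits


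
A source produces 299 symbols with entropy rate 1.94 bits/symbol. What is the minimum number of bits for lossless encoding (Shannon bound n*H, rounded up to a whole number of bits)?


Minimum bits >= n * H = 299 * 1.94 = 580.06, rounded up to a whole number of bits = 581

581 bits


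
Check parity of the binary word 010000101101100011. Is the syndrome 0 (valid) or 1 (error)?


Syndrome = XOR of all bits = 0 XOR 1 XOR 0 XOR 0 XOR 0 XOR 0 XOR 1 XOR 0 XOR 1 XOR 1 XOR 0 XOR 1 XOR 1 XOR 0 XOR 0 XOR 0 XOR 1 XOR 1 = 0

0


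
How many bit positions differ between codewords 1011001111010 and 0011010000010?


Count differing positions: ^ . . . . ^ ^ ^ ^ ^ . . . = 6 differences

6


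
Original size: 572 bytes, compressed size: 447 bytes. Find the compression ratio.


Ratio = original / compressed = 572 / 447 = 1.2796

1.2796


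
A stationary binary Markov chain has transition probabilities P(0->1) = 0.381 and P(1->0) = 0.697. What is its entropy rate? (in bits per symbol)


Stationary distribution: pi_0 = p10/(p01+p10) = 0.6466, pi_1 = 0.3534. Entropy rate H' = pi_0*H(p01) + pi_1*H(p10) = 0.6466*0.9587 + 0.3534*0.8849 = 0.9327

0.9327 bits/symbol


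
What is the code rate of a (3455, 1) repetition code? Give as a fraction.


Rate = k/n = 1/3455

1/3455


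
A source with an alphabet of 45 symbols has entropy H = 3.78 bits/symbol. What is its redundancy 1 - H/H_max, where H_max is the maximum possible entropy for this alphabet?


H_max = log2(K) = log2(45) = 5.4919 bits/symbol. Redundancy = 1 - H/H_max = 1 - 3.78/5.4919 = 1 - 0.6883 = 0.3117

0.3117


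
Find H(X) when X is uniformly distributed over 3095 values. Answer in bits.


H = log2(n) = log2(3095) = 11.5957

11.5957 bits


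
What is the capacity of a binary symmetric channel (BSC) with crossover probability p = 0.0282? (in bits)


H(p) = -p*log2(p) - (1-p)*log2(1-p) = -0.0282*log2(0.0282) - 0.9718*log2(0.9718) = 0.145178 + 0.040105 = 0.1853. C = 1 - H(p) = 1 - 0.1853 = 0.8147

0.8147 bits


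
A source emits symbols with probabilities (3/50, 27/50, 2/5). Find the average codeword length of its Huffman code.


Huffman construction (repeatedly merge the two least-probable nodes; each merge adds 1 bit to every symbol beneath it): 3/50 + 2/5 = 23/50; 23/50 + 27/50 = 1. Resulting codeword lengths (in the order the probabilities were given): (2, 1, 2). L_avg = sum(p_i * l_i) = 3/50*2 + 27/50*1 + 2/5*2 = 73/50 = 1.46

1.46 bits


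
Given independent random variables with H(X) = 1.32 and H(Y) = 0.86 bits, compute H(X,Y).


For independent variables, H(X,Y) = H(X) + H(Y) = 1.32 + 0.86 = 2.18

2.18 bits


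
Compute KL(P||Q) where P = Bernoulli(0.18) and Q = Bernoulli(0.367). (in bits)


KL = p*log2(p/q) + (1-p)*log2((1-p)/(1-q)) = 0.18*log2(0.18/0.367) + 0.82*log2(0.82/0.633) = 0.1212

0.1212 bits


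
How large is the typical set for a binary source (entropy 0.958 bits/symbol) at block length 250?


log2|A_typical| = nH = 250 * 0.958 = 239.5, so |A_typical| ~ 2^239.5 = 1.249e+72

1.249e+72


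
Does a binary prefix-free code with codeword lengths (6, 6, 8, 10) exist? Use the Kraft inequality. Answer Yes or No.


Kraft sum = sum(2^(-l_i)) = 0.0361, need <= 1. Result: satisfied (a binary prefix-free code with these lengths exists)

Yes


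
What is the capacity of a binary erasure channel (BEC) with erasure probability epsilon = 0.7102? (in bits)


C = 1 - epsilon = 1 - 0.7102 = 0.2898

0.2898 bits


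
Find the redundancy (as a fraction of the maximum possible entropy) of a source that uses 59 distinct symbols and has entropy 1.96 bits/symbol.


H_max = log2(K) = log2(59) = 5.8826 bits/symbol. Redundancy = 1 - H/H_max = 1 - 1.96/5.8826 = 1 - 0.3332 = 0.6668

0.6668


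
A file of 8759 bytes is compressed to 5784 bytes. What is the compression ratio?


Ratio = original / compressed = 8759 / 5784 = 1.5143

1.5143


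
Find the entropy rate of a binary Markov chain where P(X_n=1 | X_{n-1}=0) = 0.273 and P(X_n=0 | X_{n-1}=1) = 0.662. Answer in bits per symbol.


Stationary distribution: pi_0 = p10/(p01+p10) = 0.708, pi_1 = 0.292. Entropy rate H' = pi_0*H(p01) + pi_1*H(p10) = 0.708*0.8457 + 0.292*0.9229 = 0.8683

0.8683 bits/symbol


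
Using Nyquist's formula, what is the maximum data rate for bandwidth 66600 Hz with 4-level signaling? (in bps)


Rate = 2 * B * log2(M) = 2 * 66600 * 2.0 = 266400.0

266400.0 bps


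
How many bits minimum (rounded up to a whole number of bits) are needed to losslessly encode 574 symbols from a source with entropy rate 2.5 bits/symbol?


Minimum bits >= n * H = 574 * 2.5 = 1435.0, rounded up to a whole number of bits = 1435

1435 bits


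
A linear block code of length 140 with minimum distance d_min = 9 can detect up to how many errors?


Detection capability = d_min - 1 = 9 - 1 = 8

8 errors


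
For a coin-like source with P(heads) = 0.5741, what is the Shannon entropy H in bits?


H = -p*log2(p) - (1-p)*log2(1-p). -0.5741*log2(0.5741) = 0.459639; -0.4259*log2(0.4259) = 0.524459. H = 0.459639 + 0.524459 = 0.9841

0.9841 bits


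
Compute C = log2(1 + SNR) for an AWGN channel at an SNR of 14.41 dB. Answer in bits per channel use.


SNR_linear = 10^(14.41/10) = 27.6058; C = log2(1 + SNR_linear) = log2(1 + 27.6058) = 4.8382

4.8382 bits/channel use


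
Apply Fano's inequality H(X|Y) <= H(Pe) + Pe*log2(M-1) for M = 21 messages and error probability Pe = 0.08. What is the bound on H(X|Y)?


H(Pe) = -Pe*log2(Pe) - (1-Pe)*log2(1-Pe) = -0.08*log2(0.08) - 0.92*log2(0.92) = 0.291508 + 0.110671 = 0.4022. Pe*log2(M-1) = 0.08*log2(20) = 0.345754. Bound = H(Pe) + Pe*log2(M-1) = 0.291508 + 0.110671 + 0.345754 = 0.7479

0.7479 bits


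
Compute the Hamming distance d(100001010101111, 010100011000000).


Count differing positions: ^ ^ . ^ . ^ . . ^ ^ . ^ ^ ^ ^ = 10 differences

10


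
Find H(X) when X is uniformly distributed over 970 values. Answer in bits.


H = log2(n) = log2(970) = 9.9218

9.9218 bits


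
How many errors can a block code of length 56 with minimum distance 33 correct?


Correction capability = floor((d-1)/2) = floor((33-1)/2) = 16

16 errors


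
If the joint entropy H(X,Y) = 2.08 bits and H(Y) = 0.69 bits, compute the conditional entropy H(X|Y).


H(X|Y) = H(X,Y) - H(Y) = 2.08 - 0.69 = 1.39

1.39 bits


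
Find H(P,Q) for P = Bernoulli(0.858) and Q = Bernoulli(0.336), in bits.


H(P,Q) = -p*log2(q) - (1-p)*log2(1-q). -0.858*log2(0.336) = 1.350035; -0.142*log2(0.664) = 0.083886. H(P,Q) = 1.350035 + 0.083886 = 1.4339

1.4339 bits


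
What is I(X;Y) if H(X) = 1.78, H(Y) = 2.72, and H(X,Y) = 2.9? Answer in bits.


I(X;Y) = H(X) + H(Y) - H(X,Y) = 1.78 + 2.72 - 2.9 = 1.6

1.6 bits


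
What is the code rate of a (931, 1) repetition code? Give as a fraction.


Rate = k/n = 1/931

1/931


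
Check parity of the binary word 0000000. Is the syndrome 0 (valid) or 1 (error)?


Syndrome = XOR of all bits = 0 XOR 0 XOR 0 XOR 0 XOR 0 XOR 0 XOR 0 = 0

0


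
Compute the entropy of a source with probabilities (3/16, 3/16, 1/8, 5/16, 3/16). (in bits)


H = -sum(p_i * log2(p_i)). Terms: -(3/16)*log2(3/16) = 0.452820; -(3/16)*log2(3/16) = 0.452820; -(1/8)*log2(1/8) = 0.375000; -(5/16)*log2(5/16) = 0.524397; -(3/16)*log2(3/16) = 0.452820. H = 0.452820 + 0.452820 + 0.375000 + 0.524397 + 0.452820 = 2.2579

2.2579 bits


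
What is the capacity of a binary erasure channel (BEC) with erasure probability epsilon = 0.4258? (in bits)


C = 1 - epsilon = 1 - 0.4258 = 0.5742

0.5742 bits


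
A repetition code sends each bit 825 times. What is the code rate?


Rate = k/n = 1/825

1/825


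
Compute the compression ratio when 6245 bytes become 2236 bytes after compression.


Ratio = original / compressed = 6245 / 2236 = 2.7929

2.7929


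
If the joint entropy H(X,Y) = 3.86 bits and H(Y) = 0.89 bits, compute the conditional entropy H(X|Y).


H(X|Y) = H(X,Y) - H(Y) = 3.86 - 0.89 = 2.97

2.97 bits


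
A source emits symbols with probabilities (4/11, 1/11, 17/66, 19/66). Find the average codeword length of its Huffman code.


Huffman construction (repeatedly merge the two least-probable nodes; each merge adds 1 bit to every symbol beneath it): 1/11 + 17/66 = 23/66; 19/66 + 23/66 = 7/11; 4/11 + 7/11 = 1. Resulting codeword lengths (in the order the probabilities were given): (1, 3, 3, 2). L_avg = sum(p_i * l_i) = 4/11*1 + 1/11*3 + 17/66*3 + 19/66*2 = 131/66 = 1.9848

1.9848 bits


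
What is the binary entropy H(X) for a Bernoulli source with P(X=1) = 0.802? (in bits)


H = -p*log2(p) - (1-p)*log2(1-p). -0.802*log2(0.802) = 0.255297; -0.198*log2(0.198) = 0.462613. H = 0.255297 + 0.462613 = 0.7179

0.7179 bits


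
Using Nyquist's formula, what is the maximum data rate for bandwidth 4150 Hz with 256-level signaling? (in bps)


Rate = 2 * B * log2(M) = 2 * 4150 * 8.0 = 66400.0

66400.0 bps


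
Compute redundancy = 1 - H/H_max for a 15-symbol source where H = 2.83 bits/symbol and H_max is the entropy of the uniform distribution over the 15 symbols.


H_max = log2(K) = log2(15) = 3.9069 bits/symbol. Redundancy = 1 - H/H_max = 1 - 2.83/3.9069 = 1 - 0.7244 = 0.2756

0.2756


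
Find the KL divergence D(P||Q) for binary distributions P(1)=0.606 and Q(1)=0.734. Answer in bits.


KL = p*log2(p/q) + (1-p)*log2((1-p)/(1-q)) = 0.606*log2(0.606/0.734) + 0.394*log2(0.394/0.266) = 0.0558

0.0558 bits


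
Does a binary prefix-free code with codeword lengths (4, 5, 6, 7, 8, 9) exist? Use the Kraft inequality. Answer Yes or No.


Kraft sum = sum(2^(-l_i)) = 0.123, need <= 1. Result: satisfied (a binary prefix-free code with these lengths exists)

Yes


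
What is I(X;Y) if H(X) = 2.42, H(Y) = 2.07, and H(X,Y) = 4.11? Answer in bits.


I(X;Y) = H(X) + H(Y) - H(X,Y) = 2.42 + 2.07 - 4.11 = 0.38

0.38 bits


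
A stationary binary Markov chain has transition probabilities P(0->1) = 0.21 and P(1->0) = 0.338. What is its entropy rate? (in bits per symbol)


Stationary distribution: pi_0 = p10/(p01+p10) = 0.6168, pi_1 = 0.3832. Entropy rate H' = pi_0*H(p01) + pi_1*H(p10) = 0.6168*0.7415 + 0.3832*0.9229 = 0.811

0.811 bits/symbol


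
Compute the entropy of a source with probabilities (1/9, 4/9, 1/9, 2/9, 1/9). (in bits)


H = -sum(p_i * log2(p_i)). Terms: -(1/9)*log2(1/9) = 0.352214; -(4/9)*log2(4/9) = 0.519967; -(1/9)*log2(1/9) = 0.352214; -(2/9)*log2(2/9) = 0.482206; -(1/9)*log2(1/9) = 0.352214. H = 0.352214 + 0.519967 + 0.352214 + 0.482206 + 0.352214 = 2.0588

2.0588 bits


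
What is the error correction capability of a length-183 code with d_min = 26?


Correction capability = floor((d-1)/2) = floor((26-1)/2) = 12

12 errors


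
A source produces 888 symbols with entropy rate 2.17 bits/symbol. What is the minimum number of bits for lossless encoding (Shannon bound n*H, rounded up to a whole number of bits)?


Minimum bits >= n * H = 888 * 2.17 = 1926.96, rounded up to a whole number of bits = 1927

1927 bits


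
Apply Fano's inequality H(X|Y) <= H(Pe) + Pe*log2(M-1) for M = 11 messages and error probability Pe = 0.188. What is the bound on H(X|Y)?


H(Pe) = -Pe*log2(Pe) - (1-Pe)*log2(1-Pe) = -0.188*log2(0.188) - 0.812*log2(0.812) = 0.453305 + 0.243964 = 0.6973. Pe*log2(M-1) = 0.188*log2(10) = 0.624522. Bound = H(Pe) + Pe*log2(M-1) = 0.453305 + 0.243964 + 0.624522 = 1.3218

1.3218 bits


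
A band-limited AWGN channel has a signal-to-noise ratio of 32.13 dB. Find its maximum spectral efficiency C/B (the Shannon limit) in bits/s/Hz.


SNR_linear = 10^(32.13/10) = 1633.0519; C/B = log2(1 + SNR_linear) = log2(1 + 1633.0519) = 10.6742

10.6742 bits/s/Hz


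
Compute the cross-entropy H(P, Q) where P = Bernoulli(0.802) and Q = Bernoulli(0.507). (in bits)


H(P,Q) = -p*log2(q) - (1-p)*log2(1-q). -0.802*log2(0.507) = 0.785914; -0.198*log2(0.493) = 0.202027. H(P,Q) = 0.785914 + 0.202027 = 0.9879

0.9879 bits


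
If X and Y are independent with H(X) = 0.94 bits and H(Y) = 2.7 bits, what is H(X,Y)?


For independent variables, H(X,Y) = H(X) + H(Y) = 0.94 + 2.7 = 3.64

3.64 bits


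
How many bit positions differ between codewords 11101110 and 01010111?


Count differing positions: ^ . ^ ^ ^ . . ^ = 5 differences

5


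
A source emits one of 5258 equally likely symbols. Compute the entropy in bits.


H = log2(n) = log2(5258) = 12.3603

12.3603 bits


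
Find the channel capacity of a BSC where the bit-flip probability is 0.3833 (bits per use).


H(p) = -p*log2(p) - (1-p)*log2(1-p) = -0.3833*log2(0.3833) - 0.6167*log2(0.6167) = 0.530278 + 0.430061 = 0.9603. C = 1 - H(p) = 1 - 0.9603 = 0.0397

0.0397 bits


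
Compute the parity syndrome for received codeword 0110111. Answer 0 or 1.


Syndrome = XOR of all bits = 0 XOR 1 XOR 1 XOR 0 XOR 1 XOR 1 XOR 1 = 1

1


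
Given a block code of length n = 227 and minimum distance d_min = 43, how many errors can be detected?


Detection capability = d_min - 1 = 43 - 1 = 42

42 errors


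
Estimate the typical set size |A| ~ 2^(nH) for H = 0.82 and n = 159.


log2|A_typical| = nH = 159 * 0.82 = 130.38, so |A_typical| ~ 2^130.38 = 1.771e+39

1.771e+39


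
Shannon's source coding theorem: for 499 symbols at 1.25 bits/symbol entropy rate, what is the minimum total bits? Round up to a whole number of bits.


Minimum bits >= n * H = 499 * 1.25 = 623.75, rounded up to a whole number of bits = 624

624 bits


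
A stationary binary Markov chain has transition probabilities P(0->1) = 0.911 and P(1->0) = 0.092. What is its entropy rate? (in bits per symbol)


Stationary distribution: pi_0 = p10/(p01+p10) = 0.0917, pi_1 = 0.9083. Entropy rate H' = pi_0*H(p01) + pi_1*H(p10) = 0.0917*0.4331 + 0.9083*0.4431 = 0.4422

0.4422 bits/symbol


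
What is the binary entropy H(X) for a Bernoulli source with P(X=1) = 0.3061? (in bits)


H = -p*log2(p) - (1-p)*log2(1-p). -0.3061*log2(0.3061) = 0.522796; -0.6939*log2(0.6939) = 0.365824. H = 0.522796 + 0.365824 = 0.8886

0.8886 bits


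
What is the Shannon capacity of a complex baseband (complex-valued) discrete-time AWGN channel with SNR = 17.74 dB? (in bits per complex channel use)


SNR_linear = 10^(17.74/10) = 59.4292; C = log2(1 + SNR_linear) = log2(1 + 59.4292) = 5.9172

5.9172 bits/channel use


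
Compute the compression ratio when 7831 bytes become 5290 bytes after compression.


Ratio = original / compressed = 7831 / 5290 = 1.4803

1.4803


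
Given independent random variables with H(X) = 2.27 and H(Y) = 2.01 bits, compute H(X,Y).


For independent variables, H(X,Y) = H(X) + H(Y) = 2.27 + 2.01 = 4.28

4.28 bits


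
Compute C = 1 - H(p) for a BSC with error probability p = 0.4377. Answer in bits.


H(p) = -p*log2(p) - (1-p)*log2(1-p) = -0.4377*log2(0.4377) - 0.5623*log2(0.5623) = 0.521732 + 0.467040 = 0.9888. C = 1 - H(p) = 1 - 0.9888 = 0.0112

0.0112 bits


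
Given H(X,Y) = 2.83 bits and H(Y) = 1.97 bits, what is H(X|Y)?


H(X|Y) = H(X,Y) - H(Y) = 2.83 - 1.97 = 0.86

0.86 bits


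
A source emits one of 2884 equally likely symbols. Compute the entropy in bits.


H = log2(n) = log2(2884) = 11.4939

11.4939 bits


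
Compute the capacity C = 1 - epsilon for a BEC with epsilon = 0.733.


C = 1 - epsilon = 1 - 0.733 = 0.267

0.267 bits


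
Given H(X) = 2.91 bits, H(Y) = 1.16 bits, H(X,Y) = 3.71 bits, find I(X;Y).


I(X;Y) = H(X) + H(Y) - H(X,Y) = 2.91 + 1.16 - 3.71 = 0.36

0.36 bits


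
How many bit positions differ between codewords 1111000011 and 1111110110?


Count differing positions: . . . . ^ ^ . ^ . ^ = 4 differences

4


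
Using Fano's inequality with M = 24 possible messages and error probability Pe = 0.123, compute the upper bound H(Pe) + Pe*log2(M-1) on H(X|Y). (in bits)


H(Pe) = -Pe*log2(Pe) - (1-Pe)*log2(1-Pe) = -0.123*log2(0.123) - 0.877*log2(0.877) = 0.371862 + 0.166061 = 0.5379. Pe*log2(M-1) = 0.123*log2(23) = 0.556398. Bound = H(Pe) + Pe*log2(M-1) = 0.371862 + 0.166061 + 0.556398 = 1.0943

1.0943 bits


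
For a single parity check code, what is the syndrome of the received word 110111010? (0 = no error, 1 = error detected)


Syndrome = XOR of all bits = 1 XOR 1 XOR 0 XOR 1 XOR 1 XOR 1 XOR 0 XOR 1 XOR 0 = 0

0


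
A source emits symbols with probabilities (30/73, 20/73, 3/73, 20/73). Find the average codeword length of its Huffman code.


Huffman construction (repeatedly merge the two least-probable nodes; each merge adds 1 bit to every symbol beneath it): 3/73 + 20/73 = 23/73; 20/73 + 23/73 = 43/73; 30/73 + 43/73 = 1. Resulting codeword lengths (in the order the probabilities were given): (1, 3, 3, 2). L_avg = sum(p_i * l_i) = 30/73*1 + 20/73*3 + 3/73*3 + 20/73*2 = 139/73 = 1.9041

1.9041 bits


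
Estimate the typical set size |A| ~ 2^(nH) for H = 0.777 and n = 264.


log2|A_typical| = nH = 264 * 0.777 = 205.128, so |A_typical| ~ 2^205.128 = 5.619e+61

5.619e+61


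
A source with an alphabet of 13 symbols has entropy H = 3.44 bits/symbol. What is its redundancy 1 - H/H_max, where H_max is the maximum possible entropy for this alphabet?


H_max = log2(K) = log2(13) = 3.7004 bits/symbol. Redundancy = 1 - H/H_max = 1 - 3.44/3.7004 = 1 - 0.9296 = 0.0704

0.0704


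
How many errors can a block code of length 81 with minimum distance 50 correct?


Correction capability = floor((d-1)/2) = floor((50-1)/2) = 24

24 errors


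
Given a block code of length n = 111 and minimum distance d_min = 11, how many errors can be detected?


Detection capability = d_min - 1 = 11 - 1 = 10

10 errors


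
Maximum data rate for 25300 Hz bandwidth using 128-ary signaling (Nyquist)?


Rate = 2 * B * log2(M) = 2 * 25300 * 7.0 = 354200.0

354200.0 bps


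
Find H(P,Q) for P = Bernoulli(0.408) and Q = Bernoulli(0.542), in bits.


H(P,Q) = -p*log2(q) - (1-p)*log2(1-q). -0.408*log2(0.542) = 0.360523; -0.592*log2(0.458) = 0.666936. H(P,Q) = 0.360523 + 0.666936 = 1.0275

1.0275 bits


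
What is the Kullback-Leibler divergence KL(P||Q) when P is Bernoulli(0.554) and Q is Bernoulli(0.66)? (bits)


KL = p*log2(p/q) + (1-p)*log2((1-p)/(1-q)) = 0.554*log2(0.554/0.66) + 0.446*log2(0.446/0.34) = 0.0347

0.0347 bits


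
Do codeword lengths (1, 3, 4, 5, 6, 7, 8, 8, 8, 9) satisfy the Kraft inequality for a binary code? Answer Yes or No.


Kraft sum = sum(2^(-l_i)) = 0.7559, need <= 1. Result: satisfied (a binary prefix-free code with these lengths exists)

Yes


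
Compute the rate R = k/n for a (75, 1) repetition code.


Rate = k/n = 1/75

1/75


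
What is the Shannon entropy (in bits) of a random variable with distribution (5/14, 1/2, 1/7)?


H = -sum(p_i * log2(p_i)). Terms: -(5/14)*log2(5/14) = 0.530510; -(1/2)*log2(1/2) = 0.500000; -(1/7)*log2(1/7) = 0.401051. H = 0.530510 + 0.500000 + 0.401051 = 1.4316

1.4316 bits


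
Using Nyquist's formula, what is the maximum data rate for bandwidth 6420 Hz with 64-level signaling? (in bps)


Rate = 2 * B * log2(M) = 2 * 6420 * 6.0 = 77040.0

77040.0 bps


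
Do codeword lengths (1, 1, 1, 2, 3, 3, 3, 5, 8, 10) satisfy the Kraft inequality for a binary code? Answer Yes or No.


Kraft sum = sum(2^(-l_i)) = 2.1611, need <= 1. Result: violated (a binary prefix-free code with these lengths cannot exist)

No


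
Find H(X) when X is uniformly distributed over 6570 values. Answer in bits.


H = log2(n) = log2(6570) = 12.6817

12.6817 bits


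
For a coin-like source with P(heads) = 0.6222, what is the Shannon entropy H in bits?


H = -p*log2(p) - (1-p)*log2(1-p). -0.6222*log2(0.6222) = 0.425927; -0.3778*log2(0.3778) = 0.530547. H = 0.425927 + 0.530547 = 0.9565

0.9565 bits


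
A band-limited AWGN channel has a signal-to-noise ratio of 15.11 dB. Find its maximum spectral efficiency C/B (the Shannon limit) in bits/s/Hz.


SNR_linear = 10^(15.11/10) = 32.434; C/B = log2(1 + SNR_linear) = log2(1 + 32.434) = 5.0632

5.0632 bits/s/Hz


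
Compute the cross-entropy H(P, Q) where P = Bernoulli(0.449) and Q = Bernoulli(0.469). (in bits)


H(P,Q) = -p*log2(q) - (1-p)*log2(1-q). -0.449*log2(0.469) = 0.490461; -0.551*log2(0.531) = 0.503182. H(P,Q) = 0.490461 + 0.503182 = 0.9936

0.9936 bits


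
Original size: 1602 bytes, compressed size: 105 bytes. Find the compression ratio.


Ratio = original / compressed = 1602 / 105 = 15.2571

15.2571


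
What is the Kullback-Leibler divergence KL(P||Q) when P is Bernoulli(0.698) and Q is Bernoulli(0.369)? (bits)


KL = p*log2(p/q) + (1-p)*log2((1-p)/(1-q)) = 0.698*log2(0.698/0.369) + 0.302*log2(0.302/0.631) = 0.3208

0.3208 bits


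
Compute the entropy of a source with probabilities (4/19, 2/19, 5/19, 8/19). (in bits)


H = -sum(p_i * log2(p_i)). Terms: -(4/19)*log2(4/19) = 0.473248; -(2/19)*log2(2/19) = 0.341887; -(5/19)*log2(5/19) = 0.506842; -(8/19)*log2(8/19) = 0.525443. H = 0.473248 + 0.341887 + 0.506842 + 0.525443 = 1.8474

1.8474 bits


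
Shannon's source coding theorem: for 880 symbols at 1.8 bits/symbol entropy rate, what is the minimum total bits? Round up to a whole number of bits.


Minimum bits >= n * H = 880 * 1.8 = 1584.0, rounded up to a whole number of bits = 1584

1584 bits


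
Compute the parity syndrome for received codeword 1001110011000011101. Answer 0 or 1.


Syndrome = XOR of all bits = 1 XOR 0 XOR 0 XOR 1 XOR 1 XOR 1 XOR 0 XOR 0 XOR 1 XOR 1 XOR 0 XOR 0 XOR 0 XOR 0 XOR 1 XOR 1 XOR 1 XOR 0 XOR 1 = 0

0


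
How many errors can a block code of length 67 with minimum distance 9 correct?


Correction capability = floor((d-1)/2) = floor((9-1)/2) = 4

4 errors


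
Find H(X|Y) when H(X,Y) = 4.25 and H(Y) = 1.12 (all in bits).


H(X|Y) = H(X,Y) - H(Y) = 4.25 - 1.12 = 3.13

3.13 bits


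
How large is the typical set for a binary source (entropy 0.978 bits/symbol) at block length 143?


log2|A_typical| = nH = 143 * 0.978 = 139.854, so |A_typical| ~ 2^139.854 = 1.260e+42

1.260e+42


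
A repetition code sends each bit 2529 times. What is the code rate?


Rate = k/n = 1/2529

1/2529


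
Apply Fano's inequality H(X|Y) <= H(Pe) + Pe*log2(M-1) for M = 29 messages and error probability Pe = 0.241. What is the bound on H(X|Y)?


H(Pe) = -Pe*log2(Pe) - (1-Pe)*log2(1-Pe) = -0.241*log2(0.241) - 0.759*log2(0.759) = 0.494748 + 0.301952 = 0.7967. Pe*log2(M-1) = 0.241*log2(28) = 1.158573. Bound = H(Pe) + Pe*log2(M-1) = 0.494748 + 0.301952 + 1.158573 = 1.9553

1.9553 bits


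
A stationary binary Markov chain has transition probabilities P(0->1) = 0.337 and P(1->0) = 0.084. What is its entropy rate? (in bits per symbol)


Stationary distribution: pi_0 = p10/(p01+p10) = 0.1995, pi_1 = 0.8005. Entropy rate H' = pi_0*H(p01) + pi_1*H(p10) = 0.1995*0.9219 + 0.8005*0.4161 = 0.517

0.517 bits/symbol


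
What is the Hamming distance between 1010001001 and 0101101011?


Count differing positions: ^ ^ ^ ^ ^ . . . ^ . = 6 differences

6


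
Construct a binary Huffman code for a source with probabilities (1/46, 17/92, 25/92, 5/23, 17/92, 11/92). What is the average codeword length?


Huffman construction (repeatedly merge the two least-probable nodes; each merge adds 1 bit to every symbol beneath it): 1/46 + 11/92 = 13/92; 13/92 + 17/92 = 15/46; 17/92 + 5/23 = 37/92; 25/92 + 15/46 = 55/92; 37/92 + 55/92 = 1. Resulting codeword lengths (in the order the probabilities were given): (4, 3, 2, 2, 2, 4). L_avg = sum(p_i * l_i) = 1/46*4 + 17/92*3 + 25/92*2 + 5/23*2 + 17/92*2 + 11/92*4 = 227/92 = 2.4674

2.4674 bits


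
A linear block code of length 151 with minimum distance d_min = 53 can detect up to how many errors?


Detection capability = d_min - 1 = 53 - 1 = 52

52 errors


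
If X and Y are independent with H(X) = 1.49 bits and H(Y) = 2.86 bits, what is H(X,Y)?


For independent variables, H(X,Y) = H(X) + H(Y) = 1.49 + 2.86 = 4.35

4.35 bits


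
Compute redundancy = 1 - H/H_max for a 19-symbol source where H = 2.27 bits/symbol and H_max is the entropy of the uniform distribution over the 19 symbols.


H_max = log2(K) = log2(19) = 4.2479 bits/symbol. Redundancy = 1 - H/H_max = 1 - 2.27/4.2479 = 1 - 0.5344 = 0.4656

0.4656


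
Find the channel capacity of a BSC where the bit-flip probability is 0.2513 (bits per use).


H(p) = -p*log2(p) - (1-p)*log2(1-p) = -0.2513*log2(0.2513) - 0.7487*log2(0.7487) = 0.500720 + 0.312612 = 0.8133. C = 1 - H(p) = 1 - 0.8133 = 0.1867

0.1867 bits


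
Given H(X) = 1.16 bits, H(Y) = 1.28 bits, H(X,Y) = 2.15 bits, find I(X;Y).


I(X;Y) = H(X) + H(Y) - H(X,Y) = 1.16 + 1.28 - 2.15 = 0.29

0.29 bits


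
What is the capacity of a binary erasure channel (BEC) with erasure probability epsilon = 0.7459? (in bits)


C = 1 - epsilon = 1 - 0.7459 = 0.2541

0.2541 bits


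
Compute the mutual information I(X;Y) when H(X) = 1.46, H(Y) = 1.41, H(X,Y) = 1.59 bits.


I(X;Y) = H(X) + H(Y) - H(X,Y) = 1.46 + 1.41 - 1.59 = 1.28

1.28 bits


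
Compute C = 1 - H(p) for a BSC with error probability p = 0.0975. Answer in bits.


H(p) = -p*log2(p) - (1-p)*log2(1-p) = -0.0975*log2(0.0975) - 0.9025*log2(0.9025) = 0.327449 + 0.133571 = 0.461. C = 1 - H(p) = 1 - 0.461 = 0.539

0.539 bits


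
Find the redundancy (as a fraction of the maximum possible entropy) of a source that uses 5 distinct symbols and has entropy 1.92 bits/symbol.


H_max = log2(K) = log2(5) = 2.3219 bits/symbol. Redundancy = 1 - H/H_max = 1 - 1.92/2.3219 = 1 - 0.8269 = 0.1731

0.1731


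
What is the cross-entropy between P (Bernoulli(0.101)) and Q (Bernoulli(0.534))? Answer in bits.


H(P,Q) = -p*log2(q) - (1-p)*log2(1-q). -0.101*log2(0.534) = 0.091414; -0.899*log2(0.466) = 0.990337. H(P,Q) = 0.091414 + 0.990337 = 1.0818

1.0818 bits


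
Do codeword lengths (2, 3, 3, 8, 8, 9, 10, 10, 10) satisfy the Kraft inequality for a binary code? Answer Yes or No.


Kraft sum = sum(2^(-l_i)) = 0.5127, need <= 1. Result: satisfied (a binary prefix-free code with these lengths exists)

Yes


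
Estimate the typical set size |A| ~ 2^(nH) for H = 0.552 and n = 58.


log2|A_typical| = nH = 58 * 0.552 = 32.016, so |A_typical| ~ 2^32.016 = 4.343e+09

4.343e+09


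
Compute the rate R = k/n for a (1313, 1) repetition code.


Rate = k/n = 1/1313

1/1313


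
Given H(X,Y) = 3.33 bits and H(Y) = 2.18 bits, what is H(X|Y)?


H(X|Y) = H(X,Y) - H(Y) = 3.33 - 2.18 = 1.15

1.15 bits


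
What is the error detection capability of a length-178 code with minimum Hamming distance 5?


Detection capability = d_min - 1 = 5 - 1 = 4

4 errors


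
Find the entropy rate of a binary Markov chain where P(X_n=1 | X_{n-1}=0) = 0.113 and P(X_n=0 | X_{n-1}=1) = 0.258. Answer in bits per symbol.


Stationary distribution: pi_0 = p10/(p01+p10) = 0.6954, pi_1 = 0.3046. Entropy rate H' = pi_0*H(p01) + pi_1*H(p10) = 0.6954*0.5089 + 0.3046*0.8237 = 0.6048

0.6048 bits/symbol
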